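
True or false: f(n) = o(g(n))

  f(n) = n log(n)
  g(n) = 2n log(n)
False

f(n) = n log(n) is O(n log n), and g(n) = 2n log(n) is O(n log n).
Since they have the same growth rate, f(n) = o(g(n)) is false.
(f = o(g) requires f to grow strictly slower, not equal.)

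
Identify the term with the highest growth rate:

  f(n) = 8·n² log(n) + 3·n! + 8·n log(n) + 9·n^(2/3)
3·n!

Looking at each term:
  - 8·n² log(n) is O(n² log n)
  - 3·n! is O(n!)
  - 8·n log(n) is O(n log n)
  - 9·n^(2/3) is O(n^(2/3))

The term 3·n! (O(n!)) grows fastest and dominates all others.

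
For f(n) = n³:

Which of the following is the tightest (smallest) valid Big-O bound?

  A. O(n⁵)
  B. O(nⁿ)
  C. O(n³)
C

f(n) = n³ is O(n³).
All listed options are valid Big-O bounds (upper bounds),
but O(n³) is the tightest (smallest valid bound).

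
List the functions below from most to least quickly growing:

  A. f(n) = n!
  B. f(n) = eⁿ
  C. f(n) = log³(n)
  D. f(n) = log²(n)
A > B > C > D

Comparing growth rates:
A = n! is O(n!)
B = eⁿ is O(eⁿ)
C = log³(n) is O(log³ n)
D = log²(n) is O(log² n)

Therefore, the order from fastest to slowest is: A > B > C > D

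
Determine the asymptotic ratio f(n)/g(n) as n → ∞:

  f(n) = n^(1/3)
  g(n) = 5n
0

Since n^(1/3) (O(n^(1/3))) grows slower than 5n (O(n)),
the ratio f(n)/g(n) → 0 as n → ∞.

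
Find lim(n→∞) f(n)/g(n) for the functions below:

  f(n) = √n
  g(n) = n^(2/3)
0

Since √n (O(√n)) grows slower than n^(2/3) (O(n^(2/3))),
the ratio f(n)/g(n) → 0 as n → ∞.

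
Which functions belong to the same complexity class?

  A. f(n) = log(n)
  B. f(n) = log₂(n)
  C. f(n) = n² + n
A and B

Examining each function:
  A. log(n) is O(log n)
  B. log₂(n) is O(log n)
  C. n² + n is O(n²)

Functions A and B both have the same complexity class.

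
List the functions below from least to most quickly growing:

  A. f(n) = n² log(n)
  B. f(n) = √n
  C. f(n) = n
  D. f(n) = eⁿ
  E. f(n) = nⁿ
B < C < A < D < E

Comparing growth rates:
B = √n is O(√n)
C = n is O(n)
A = n² log(n) is O(n² log n)
D = eⁿ is O(eⁿ)
E = nⁿ is O(nⁿ)

Therefore, the order from slowest to fastest is: B < C < A < D < E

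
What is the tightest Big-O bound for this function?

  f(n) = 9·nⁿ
O(nⁿ)

The dominant term in 9·nⁿ is 9·nⁿ, which is Θ(nⁿ).
Constants are absorbed, so the tightest bound is O(nⁿ).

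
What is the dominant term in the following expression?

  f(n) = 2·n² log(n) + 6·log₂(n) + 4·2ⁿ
4·2ⁿ

Looking at each term:
  - 2·n² log(n) is O(n² log n)
  - 6·log₂(n) is O(log n)
  - 4·2ⁿ is O(2ⁿ)

The term 4·2ⁿ (O(2ⁿ)) grows fastest and dominates all others.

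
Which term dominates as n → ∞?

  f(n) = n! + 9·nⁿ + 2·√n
9·nⁿ

Looking at each term:
  - n! is O(n!)
  - 9·nⁿ is O(nⁿ)
  - 2·√n is O(√n)

The term 9·nⁿ (O(nⁿ)) grows fastest and dominates all others.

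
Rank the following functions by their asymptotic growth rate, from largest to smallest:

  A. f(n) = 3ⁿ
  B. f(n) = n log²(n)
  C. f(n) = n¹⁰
A > C > B

Comparing growth rates:
A = 3ⁿ is O(3ⁿ)
C = n¹⁰ is O(n¹⁰)
B = n log²(n) is O(n log² n)

Therefore, the order from fastest to slowest is: A > C > B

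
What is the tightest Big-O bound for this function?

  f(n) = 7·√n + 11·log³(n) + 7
O(√n)

The dominant term in 7·√n + 11·log³(n) + 7 is 7·√n, which is Θ(√n).
Lower-order terms (11·log³(n), 7) are asymptotically negligible.
Constants are absorbed, so the tightest bound is O(√n).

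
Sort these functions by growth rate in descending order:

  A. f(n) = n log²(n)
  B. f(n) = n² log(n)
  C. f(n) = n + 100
B > A > C

Comparing growth rates:
B = n² log(n) is O(n² log n)
A = n log²(n) is O(n log² n)
C = n + 100 is O(n)

Therefore, the order from fastest to slowest is: B > A > C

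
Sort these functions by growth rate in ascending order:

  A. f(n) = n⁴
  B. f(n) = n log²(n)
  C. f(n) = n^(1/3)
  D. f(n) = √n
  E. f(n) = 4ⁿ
C < D < B < A < E

Comparing growth rates:
C = n^(1/3) is O(n^(1/3))
D = √n is O(√n)
B = n log²(n) is O(n log² n)
A = n⁴ is O(n⁴)
E = 4ⁿ is O(4ⁿ)

Therefore, the order from slowest to fastest is: C < D < B < A < E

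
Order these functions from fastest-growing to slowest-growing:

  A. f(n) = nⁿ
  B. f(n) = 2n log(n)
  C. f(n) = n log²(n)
A > C > B

Comparing growth rates:
A = nⁿ is O(nⁿ)
C = n log²(n) is O(n log² n)
B = 2n log(n) is O(n log n)

Therefore, the order from fastest to slowest is: A > C > B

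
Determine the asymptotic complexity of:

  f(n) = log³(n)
O(log³ n)

The dominant term in log³(n) is log³(n), which is Θ(log³ n).
Constants are absorbed, so the tightest bound is O(log³ n).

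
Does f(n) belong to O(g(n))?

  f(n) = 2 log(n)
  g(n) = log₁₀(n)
True

f(n) = 2 log(n) and g(n) = log₁₀(n) are both O(log n).
Big-O permits equal growth rates (f ≤ c·g for some c), so f(n) = O(g(n)) is true.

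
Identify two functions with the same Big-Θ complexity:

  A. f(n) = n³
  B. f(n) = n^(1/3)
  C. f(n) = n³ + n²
A and C

Examining each function:
  A. n³ is O(n³)
  B. n^(1/3) is O(n^(1/3))
  C. n³ + n² is O(n³)

Functions A and C both have the same complexity class.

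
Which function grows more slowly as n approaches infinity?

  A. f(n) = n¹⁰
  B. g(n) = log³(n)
B

f(n) = n¹⁰ is O(n¹⁰), while g(n) = log³(n) is O(log³ n).
Since O(log³ n) grows slower than O(n¹⁰), g(n) is dominated.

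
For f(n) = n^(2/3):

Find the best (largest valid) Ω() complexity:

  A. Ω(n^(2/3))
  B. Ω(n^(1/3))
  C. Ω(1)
A

f(n) = n^(2/3) is Ω(n^(2/3)).
All listed options are valid Big-Ω bounds (lower bounds),
but Ω(n^(2/3)) is the tightest (largest valid bound).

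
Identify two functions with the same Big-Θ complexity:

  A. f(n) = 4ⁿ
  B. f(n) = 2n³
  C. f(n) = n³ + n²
B and C

Examining each function:
  A. 4ⁿ is O(4ⁿ)
  B. 2n³ is O(n³)
  C. n³ + n² is O(n³)

Functions B and C both have the same complexity class.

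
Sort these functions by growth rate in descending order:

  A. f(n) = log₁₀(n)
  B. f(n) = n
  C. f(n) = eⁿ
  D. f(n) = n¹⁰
C > D > B > A

Comparing growth rates:
C = eⁿ is O(eⁿ)
D = n¹⁰ is O(n¹⁰)
B = n is O(n)
A = log₁₀(n) is O(log n)

Therefore, the order from fastest to slowest is: C > D > B > A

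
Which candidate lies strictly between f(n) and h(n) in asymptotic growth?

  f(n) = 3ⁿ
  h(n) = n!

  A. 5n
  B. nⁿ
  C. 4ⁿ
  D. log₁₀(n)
C

We need g(n) with 3ⁿ = o(g(n)) and g(n) = o(n!), i.e. O(3ⁿ) ≺ g ≺ O(n!).
Check each option:
  A. 5n — O(n) does not grow strictly faster than f(n)
  B. nⁿ — O(nⁿ) does not grow strictly slower than h(n)
  C. 4ⁿ — O(4ⁿ) is strictly between O(3ⁿ) and O(n!) ✓
  D. log₁₀(n) — O(log n) does not grow strictly faster than f(n)

Only option C (4ⁿ) lies strictly between.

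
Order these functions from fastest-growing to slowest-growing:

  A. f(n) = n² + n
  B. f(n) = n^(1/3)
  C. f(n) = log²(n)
A > B > C

Comparing growth rates:
A = n² + n is O(n²)
B = n^(1/3) is O(n^(1/3))
C = log²(n) is O(log² n)

Therefore, the order from fastest to slowest is: A > B > C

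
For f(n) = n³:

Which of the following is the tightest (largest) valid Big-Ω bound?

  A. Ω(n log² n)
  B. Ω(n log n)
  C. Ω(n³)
C

f(n) = n³ is Ω(n³).
All listed options are valid Big-Ω bounds (lower bounds),
but Ω(n³) is the tightest (largest valid bound).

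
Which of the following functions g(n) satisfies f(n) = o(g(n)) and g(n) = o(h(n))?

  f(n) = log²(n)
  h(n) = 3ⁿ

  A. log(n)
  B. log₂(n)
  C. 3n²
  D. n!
C

We need g(n) with log²(n) = o(g(n)) and g(n) = o(3ⁿ), i.e. O(log² n) ≺ g ≺ O(3ⁿ).
Check each option:
  A. log(n) — O(log n) does not grow strictly faster than f(n)
  B. log₂(n) — O(log n) does not grow strictly faster than f(n)
  C. 3n² — O(n²) is strictly between O(log² n) and O(3ⁿ) ✓
  D. n! — O(n!) does not grow strictly slower than h(n)

Only option C (3n²) lies strictly between.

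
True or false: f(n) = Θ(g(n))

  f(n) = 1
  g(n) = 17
True

f(n) = 1 and g(n) = 17 are both O(1).
Since they have the same asymptotic growth rate, f(n) = Θ(g(n)) is true.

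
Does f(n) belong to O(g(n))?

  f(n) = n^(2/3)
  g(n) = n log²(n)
True

f(n) = n^(2/3) is O(n^(2/3)), and g(n) = n log²(n) is O(n log² n).
Since O(n^(2/3)) ⊆ O(n log² n) (f grows no faster than g), f(n) = O(g(n)) is true.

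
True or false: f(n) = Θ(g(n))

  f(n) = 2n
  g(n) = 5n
True

f(n) = 2n and g(n) = 5n are both O(n).
Since they have the same asymptotic growth rate, f(n) = Θ(g(n)) is true.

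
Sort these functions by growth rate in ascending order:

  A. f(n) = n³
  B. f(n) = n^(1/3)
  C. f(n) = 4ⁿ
B < A < C

Comparing growth rates:
B = n^(1/3) is O(n^(1/3))
A = n³ is O(n³)
C = 4ⁿ is O(4ⁿ)

Therefore, the order from slowest to fastest is: B < A < C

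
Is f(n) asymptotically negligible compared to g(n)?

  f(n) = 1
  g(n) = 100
False

f(n) = 1 is O(1), and g(n) = 100 is O(1).
Since they have the same growth rate, f(n) = o(g(n)) is false.
(f = o(g) requires f to grow strictly slower, not equal.)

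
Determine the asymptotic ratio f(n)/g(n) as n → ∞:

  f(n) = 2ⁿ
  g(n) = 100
∞

Since 2ⁿ (O(2ⁿ)) grows faster than 100 (O(1)),
the ratio f(n)/g(n) → ∞ as n → ∞.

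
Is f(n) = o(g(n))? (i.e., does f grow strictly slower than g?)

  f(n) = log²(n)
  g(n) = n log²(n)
True

f(n) = log²(n) is O(log² n), and g(n) = n log²(n) is O(n log² n).
Since O(log² n) grows strictly slower than O(n log² n), f(n) = o(g(n)) is true.
This means lim(n→∞) f(n)/g(n) = 0.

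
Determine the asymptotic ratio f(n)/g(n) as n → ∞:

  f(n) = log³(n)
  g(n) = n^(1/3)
0

Since log³(n) (O(log³ n)) grows slower than n^(1/3) (O(n^(1/3))),
the ratio f(n)/g(n) → 0 as n → ∞.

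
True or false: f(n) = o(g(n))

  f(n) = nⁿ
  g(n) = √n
False

f(n) = nⁿ is O(nⁿ), and g(n) = √n is O(√n).
Since O(nⁿ) grows faster than or equal to O(√n), f(n) = o(g(n)) is false.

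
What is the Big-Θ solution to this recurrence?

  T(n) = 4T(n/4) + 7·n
Θ(n log n)

Master Theorem: a = 4, b = 4, f(n) = 7·n.
Compute the critical exponent d = log₄(4) = 1.
Compare f(n) = Θ(n) against n^d:
  k = 1 = d, so f(n) = Θ(n^d) — Case 2.
  Work is balanced across levels: T(n) = Θ(n^d log n) = Θ(n log n).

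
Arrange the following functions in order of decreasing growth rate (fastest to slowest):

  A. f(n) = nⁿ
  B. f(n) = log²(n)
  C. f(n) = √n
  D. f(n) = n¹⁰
A > D > C > B

Comparing growth rates:
A = nⁿ is O(nⁿ)
D = n¹⁰ is O(n¹⁰)
C = √n is O(√n)
B = log²(n) is O(log² n)

Therefore, the order from fastest to slowest is: A > D > C > B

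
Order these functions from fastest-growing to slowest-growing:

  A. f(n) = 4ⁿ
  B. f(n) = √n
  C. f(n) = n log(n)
A > C > B

Comparing growth rates:
A = 4ⁿ is O(4ⁿ)
C = n log(n) is O(n log n)
B = √n is O(√n)

Therefore, the order from fastest to slowest is: A > C > B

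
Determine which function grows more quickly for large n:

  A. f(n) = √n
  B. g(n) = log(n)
A

f(n) = √n is O(√n), while g(n) = log(n) is O(log n).
Since O(√n) grows faster than O(log n), f(n) dominates.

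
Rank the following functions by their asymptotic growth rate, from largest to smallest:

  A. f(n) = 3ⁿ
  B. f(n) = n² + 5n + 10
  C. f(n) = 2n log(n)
A > B > C

Comparing growth rates:
A = 3ⁿ is O(3ⁿ)
B = n² + 5n + 10 is O(n²)
C = 2n log(n) is O(n log n)

Therefore, the order from fastest to slowest is: A > B > C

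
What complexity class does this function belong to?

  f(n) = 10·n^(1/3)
O(n^(1/3))

The dominant term in 10·n^(1/3) is 10·n^(1/3), which is Θ(n^(1/3)).
Constants are absorbed, so the tightest bound is O(n^(1/3)).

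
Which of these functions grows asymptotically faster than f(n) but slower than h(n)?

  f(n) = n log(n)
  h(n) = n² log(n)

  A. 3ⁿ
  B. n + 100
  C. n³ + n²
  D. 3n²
D

We need g(n) with n log(n) = o(g(n)) and g(n) = o(n² log(n)), i.e. O(n log n) ≺ g ≺ O(n² log n).
Check each option:
  A. 3ⁿ — O(3ⁿ) does not grow strictly slower than h(n)
  B. n + 100 — O(n) does not grow strictly faster than f(n)
  C. n³ + n² — O(n³) does not grow strictly slower than h(n)
  D. 3n² — O(n²) is strictly between O(n log n) and O(n² log n) ✓

Only option D (3n²) lies strictly between.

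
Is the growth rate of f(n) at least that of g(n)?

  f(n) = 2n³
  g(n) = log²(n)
True

f(n) = 2n³ is O(n³), and g(n) = log²(n) is O(log² n).
Since O(n³) grows at least as fast as O(log² n), f(n) = Ω(g(n)) is true.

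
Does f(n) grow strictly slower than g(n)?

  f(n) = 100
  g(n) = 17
False

f(n) = 100 is O(1), and g(n) = 17 is O(1).
Since they have the same growth rate, f(n) = o(g(n)) is false.
(f = o(g) requires f to grow strictly slower, not equal.)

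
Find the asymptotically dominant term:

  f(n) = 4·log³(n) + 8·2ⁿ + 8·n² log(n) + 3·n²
8·2ⁿ

Looking at each term:
  - 4·log³(n) is O(log³ n)
  - 8·2ⁿ is O(2ⁿ)
  - 8·n² log(n) is O(n² log n)
  - 3·n² is O(n²)

The term 8·2ⁿ (O(2ⁿ)) grows fastest and dominates all others.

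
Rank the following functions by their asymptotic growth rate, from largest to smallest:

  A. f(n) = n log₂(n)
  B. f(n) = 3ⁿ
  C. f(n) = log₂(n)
B > A > C

Comparing growth rates:
B = 3ⁿ is O(3ⁿ)
A = n log₂(n) is O(n log n)
C = log₂(n) is O(log n)

Therefore, the order from fastest to slowest is: B > A > C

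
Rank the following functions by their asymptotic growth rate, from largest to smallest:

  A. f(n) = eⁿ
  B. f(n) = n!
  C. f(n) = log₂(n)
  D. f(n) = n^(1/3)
B > A > D > C

Comparing growth rates:
B = n! is O(n!)
A = eⁿ is O(eⁿ)
D = n^(1/3) is O(n^(1/3))
C = log₂(n) is O(log n)

Therefore, the order from fastest to slowest is: B > A > D > C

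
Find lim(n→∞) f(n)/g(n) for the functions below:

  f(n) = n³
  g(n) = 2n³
1/2

Since n³ and 2n³ have the same growth rate (O(n³)),
the ratio converges to a constant: 1/2.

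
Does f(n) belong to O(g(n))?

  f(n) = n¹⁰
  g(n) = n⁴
False

f(n) = n¹⁰ is O(n¹⁰), and g(n) = n⁴ is O(n⁴).
Since O(n¹⁰) grows faster than O(n⁴), f(n) = O(g(n)) is false.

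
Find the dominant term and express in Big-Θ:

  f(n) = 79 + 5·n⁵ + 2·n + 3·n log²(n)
Θ(n⁵)

Order the terms by growth rate: 79 ≺ 2·n ≺ 3·n log²(n) ≺ 5·n⁵.
The fastest-growing term 5·n⁵ dominates as n → ∞; dropping its constant factor gives Θ(n⁵).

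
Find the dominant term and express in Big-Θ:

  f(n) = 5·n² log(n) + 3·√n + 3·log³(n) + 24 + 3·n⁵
Θ(n⁵)

Order the terms by growth rate: 24 ≺ 3·log³(n) ≺ 3·√n ≺ 5·n² log(n) ≺ 3·n⁵.
The fastest-growing term 3·n⁵ dominates as n → ∞; dropping its constant factor gives Θ(n⁵).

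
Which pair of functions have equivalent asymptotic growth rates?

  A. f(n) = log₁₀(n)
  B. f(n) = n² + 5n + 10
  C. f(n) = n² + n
B and C

Examining each function:
  A. log₁₀(n) is O(log n)
  B. n² + 5n + 10 is O(n²)
  C. n² + n is O(n²)

Functions B and C both have the same complexity class.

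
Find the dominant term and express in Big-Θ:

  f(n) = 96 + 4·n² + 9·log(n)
Θ(n²)

Order the terms by growth rate: 96 ≺ 9·log(n) ≺ 4·n².
The fastest-growing term 4·n² dominates as n → ∞; dropping its constant factor gives Θ(n²).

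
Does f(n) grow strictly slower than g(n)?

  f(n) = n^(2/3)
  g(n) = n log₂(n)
True

f(n) = n^(2/3) is O(n^(2/3)), and g(n) = n log₂(n) is O(n log n).
Since O(n^(2/3)) grows strictly slower than O(n log n), f(n) = o(g(n)) is true.
This means lim(n→∞) f(n)/g(n) = 0.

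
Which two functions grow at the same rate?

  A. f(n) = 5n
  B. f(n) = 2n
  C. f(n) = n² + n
A and B

Examining each function:
  A. 5n is O(n)
  B. 2n is O(n)
  C. n² + n is O(n²)

Functions A and B both have the same complexity class.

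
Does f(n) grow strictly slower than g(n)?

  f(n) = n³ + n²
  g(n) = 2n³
False

f(n) = n³ + n² is O(n³), and g(n) = 2n³ is O(n³).
Since they have the same growth rate, f(n) = o(g(n)) is false.
(f = o(g) requires f to grow strictly slower, not equal.)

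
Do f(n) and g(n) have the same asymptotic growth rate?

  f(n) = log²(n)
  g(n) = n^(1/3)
False

f(n) = log²(n) is O(log² n), and g(n) = n^(1/3) is O(n^(1/3)).
Since they have different growth rates, f(n) = Θ(g(n)) is false.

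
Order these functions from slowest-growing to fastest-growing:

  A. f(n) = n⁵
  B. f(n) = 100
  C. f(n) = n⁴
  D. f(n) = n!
B < C < A < D

Comparing growth rates:
B = 100 is O(1)
C = n⁴ is O(n⁴)
A = n⁵ is O(n⁵)
D = n! is O(n!)

Therefore, the order from slowest to fastest is: B < C < A < D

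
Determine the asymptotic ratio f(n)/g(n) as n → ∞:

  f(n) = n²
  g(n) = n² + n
1

Since n² and n² + n have the same growth rate (O(n²)),
the ratio converges to a constant: 1.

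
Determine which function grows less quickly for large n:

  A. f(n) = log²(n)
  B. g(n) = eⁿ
A

f(n) = log²(n) is O(log² n), while g(n) = eⁿ is O(eⁿ).
Since O(log² n) grows slower than O(eⁿ), f(n) is dominated.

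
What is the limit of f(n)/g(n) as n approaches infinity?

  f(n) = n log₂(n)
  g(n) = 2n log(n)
1/(2*log(2))

Since n log₂(n) and 2n log(n) have the same growth rate (O(n log n)),
the ratio converges to a constant: 1/(2*log(2)).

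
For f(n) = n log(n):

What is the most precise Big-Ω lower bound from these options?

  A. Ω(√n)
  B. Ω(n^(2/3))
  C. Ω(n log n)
C

f(n) = n log(n) is Ω(n log n).
All listed options are valid Big-Ω bounds (lower bounds),
but Ω(n log n) is the tightest (largest valid bound).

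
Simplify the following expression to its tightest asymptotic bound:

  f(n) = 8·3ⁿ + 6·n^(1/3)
Θ(3ⁿ)

Order the terms by growth rate: 6·n^(1/3) ≺ 8·3ⁿ.
The fastest-growing term 8·3ⁿ dominates as n → ∞; dropping its constant factor gives Θ(3ⁿ).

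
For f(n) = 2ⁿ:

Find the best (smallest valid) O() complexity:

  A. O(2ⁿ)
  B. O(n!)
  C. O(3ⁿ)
A

f(n) = 2ⁿ is O(2ⁿ).
All listed options are valid Big-O bounds (upper bounds),
but O(2ⁿ) is the tightest (smallest valid bound).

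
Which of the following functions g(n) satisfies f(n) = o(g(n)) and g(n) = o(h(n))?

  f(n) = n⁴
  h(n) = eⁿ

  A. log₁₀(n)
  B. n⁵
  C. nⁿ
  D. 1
B

We need g(n) with n⁴ = o(g(n)) and g(n) = o(eⁿ), i.e. O(n⁴) ≺ g ≺ O(eⁿ).
Check each option:
  A. log₁₀(n) — O(log n) does not grow strictly faster than f(n)
  B. n⁵ — O(n⁵) is strictly between O(n⁴) and O(eⁿ) ✓
  C. nⁿ — O(nⁿ) does not grow strictly slower than h(n)
  D. 1 — O(1) does not grow strictly faster than f(n)

Only option B (n⁵) lies strictly between.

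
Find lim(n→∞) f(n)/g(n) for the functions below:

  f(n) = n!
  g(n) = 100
∞

Since n! (O(n!)) grows faster than 100 (O(1)),
the ratio f(n)/g(n) → ∞ as n → ∞.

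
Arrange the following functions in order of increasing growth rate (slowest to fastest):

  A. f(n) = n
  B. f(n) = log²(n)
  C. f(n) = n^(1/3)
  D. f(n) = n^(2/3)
B < C < D < A

Comparing growth rates:
B = log²(n) is O(log² n)
C = n^(1/3) is O(n^(1/3))
D = n^(2/3) is O(n^(2/3))
A = n is O(n)

Therefore, the order from slowest to fastest is: B < C < D < A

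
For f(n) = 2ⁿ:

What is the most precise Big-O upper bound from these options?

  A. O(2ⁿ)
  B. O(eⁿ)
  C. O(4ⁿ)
A

f(n) = 2ⁿ is O(2ⁿ).
All listed options are valid Big-O bounds (upper bounds),
but O(2ⁿ) is the tightest (smallest valid bound).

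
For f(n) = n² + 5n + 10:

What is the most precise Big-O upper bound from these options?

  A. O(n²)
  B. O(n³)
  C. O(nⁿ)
A

f(n) = n² + 5n + 10 is O(n²).
All listed options are valid Big-O bounds (upper bounds),
but O(n²) is the tightest (smallest valid bound).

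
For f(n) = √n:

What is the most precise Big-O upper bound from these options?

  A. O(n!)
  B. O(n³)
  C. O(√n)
C

f(n) = √n is O(√n).
All listed options are valid Big-O bounds (upper bounds),
but O(√n) is the tightest (smallest valid bound).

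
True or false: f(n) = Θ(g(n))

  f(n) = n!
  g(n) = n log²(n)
False

f(n) = n! is O(n!), and g(n) = n log²(n) is O(n log² n).
Since they have different growth rates, f(n) = Θ(g(n)) is false.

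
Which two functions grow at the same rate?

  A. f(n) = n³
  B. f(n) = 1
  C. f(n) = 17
B and C

Examining each function:
  A. n³ is O(n³)
  B. 1 is O(1)
  C. 17 is O(1)

Functions B and C both have the same complexity class.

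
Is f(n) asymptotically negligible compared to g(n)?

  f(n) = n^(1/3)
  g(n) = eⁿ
True

f(n) = n^(1/3) is O(n^(1/3)), and g(n) = eⁿ is O(eⁿ).
Since O(n^(1/3)) grows strictly slower than O(eⁿ), f(n) = o(g(n)) is true.
This means lim(n→∞) f(n)/g(n) = 0.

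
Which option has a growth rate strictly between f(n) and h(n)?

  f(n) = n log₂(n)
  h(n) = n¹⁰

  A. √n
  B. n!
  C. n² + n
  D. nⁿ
C

We need g(n) with n log₂(n) = o(g(n)) and g(n) = o(n¹⁰), i.e. O(n log n) ≺ g ≺ O(n¹⁰).
Check each option:
  A. √n — O(√n) does not grow strictly faster than f(n)
  B. n! — O(n!) does not grow strictly slower than h(n)
  C. n² + n — O(n²) is strictly between O(n log n) and O(n¹⁰) ✓
  D. nⁿ — O(nⁿ) does not grow strictly slower than h(n)

Only option C (n² + n) lies strictly between.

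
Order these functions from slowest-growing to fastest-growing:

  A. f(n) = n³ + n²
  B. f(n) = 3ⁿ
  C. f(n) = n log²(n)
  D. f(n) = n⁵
C < A < D < B

Comparing growth rates:
C = n log²(n) is O(n log² n)
A = n³ + n² is O(n³)
D = n⁵ is O(n⁵)
B = 3ⁿ is O(3ⁿ)

Therefore, the order from slowest to fastest is: C < A < D < B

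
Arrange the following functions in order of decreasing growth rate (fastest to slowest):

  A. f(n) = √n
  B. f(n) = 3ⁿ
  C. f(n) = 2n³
B > C > A

Comparing growth rates:
B = 3ⁿ is O(3ⁿ)
C = 2n³ is O(n³)
A = √n is O(√n)

Therefore, the order from fastest to slowest is: B > C > A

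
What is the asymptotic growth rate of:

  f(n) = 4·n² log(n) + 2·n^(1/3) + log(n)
Θ(n² log n)

Order the terms by growth rate: log(n) ≺ 2·n^(1/3) ≺ 4·n² log(n).
The fastest-growing term 4·n² log(n) dominates as n → ∞; dropping its constant factor gives Θ(n² log n).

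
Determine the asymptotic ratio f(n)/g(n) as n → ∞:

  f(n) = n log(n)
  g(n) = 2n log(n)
1/2

Since n log(n) and 2n log(n) have the same growth rate (O(n log n)),
the ratio converges to a constant: 1/2.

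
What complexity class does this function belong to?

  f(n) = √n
O(√n)

The dominant term in √n is √n, which is Θ(√n).
Constants are absorbed, so the tightest bound is O(√n).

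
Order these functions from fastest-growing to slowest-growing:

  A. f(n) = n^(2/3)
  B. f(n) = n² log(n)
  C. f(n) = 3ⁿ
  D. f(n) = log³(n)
C > B > A > D

Comparing growth rates:
C = 3ⁿ is O(3ⁿ)
B = n² log(n) is O(n² log n)
A = n^(2/3) is O(n^(2/3))
D = log³(n) is O(log³ n)

Therefore, the order from fastest to slowest is: C > B > A > D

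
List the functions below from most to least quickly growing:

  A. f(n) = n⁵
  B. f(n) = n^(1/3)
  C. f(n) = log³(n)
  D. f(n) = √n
A > D > B > C

Comparing growth rates:
A = n⁵ is O(n⁵)
D = √n is O(√n)
B = n^(1/3) is O(n^(1/3))
C = log³(n) is O(log³ n)

Therefore, the order from fastest to slowest is: A > D > B > C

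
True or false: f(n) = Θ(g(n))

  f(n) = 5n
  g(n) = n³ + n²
False

f(n) = 5n is O(n), and g(n) = n³ + n² is O(n³).
Since they have different growth rates, f(n) = Θ(g(n)) is false.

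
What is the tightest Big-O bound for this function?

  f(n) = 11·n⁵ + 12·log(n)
O(n⁵)

The dominant term in 11·n⁵ + 12·log(n) is 11·n⁵, which is Θ(n⁵).
Lower-order terms (12·log(n)) are asymptotically negligible.
Constants are absorbed, so the tightest bound is O(n⁵).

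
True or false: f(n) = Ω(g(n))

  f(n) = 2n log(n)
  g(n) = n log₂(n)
True

f(n) = 2n log(n) and g(n) = n log₂(n) are both O(n log n).
Big-Ω permits equal growth rates (f ≥ c·g for some c > 0), so f(n) = Ω(g(n)) is true.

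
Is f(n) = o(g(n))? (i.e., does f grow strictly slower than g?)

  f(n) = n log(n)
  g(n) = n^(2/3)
False

f(n) = n log(n) is O(n log n), and g(n) = n^(2/3) is O(n^(2/3)).
Since O(n log n) grows faster than or equal to O(n^(2/3)), f(n) = o(g(n)) is false.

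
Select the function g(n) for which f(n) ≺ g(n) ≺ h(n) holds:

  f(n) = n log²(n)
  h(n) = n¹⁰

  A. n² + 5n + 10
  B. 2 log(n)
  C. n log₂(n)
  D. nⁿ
A

We need g(n) with n log²(n) = o(g(n)) and g(n) = o(n¹⁰), i.e. O(n log² n) ≺ g ≺ O(n¹⁰).
Check each option:
  A. n² + 5n + 10 — O(n²) is strictly between O(n log² n) and O(n¹⁰) ✓
  B. 2 log(n) — O(log n) does not grow strictly faster than f(n)
  C. n log₂(n) — O(n log n) does not grow strictly faster than f(n)
  D. nⁿ — O(nⁿ) does not grow strictly slower than h(n)

Only option A (n² + 5n + 10) lies strictly between.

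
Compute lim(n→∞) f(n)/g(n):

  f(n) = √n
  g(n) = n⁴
0

Since √n (O(√n)) grows slower than n⁴ (O(n⁴)),
the ratio f(n)/g(n) → 0 as n → ∞.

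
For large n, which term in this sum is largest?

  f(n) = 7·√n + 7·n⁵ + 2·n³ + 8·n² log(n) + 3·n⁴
7·n⁵

Looking at each term:
  - 7·√n is O(√n)
  - 7·n⁵ is O(n⁵)
  - 2·n³ is O(n³)
  - 8·n² log(n) is O(n² log n)
  - 3·n⁴ is O(n⁴)

The term 7·n⁵ (O(n⁵)) grows fastest and dominates all others.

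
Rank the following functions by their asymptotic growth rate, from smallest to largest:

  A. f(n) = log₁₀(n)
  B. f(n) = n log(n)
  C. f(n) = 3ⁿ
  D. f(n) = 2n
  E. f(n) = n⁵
A < D < B < E < C

Comparing growth rates:
A = log₁₀(n) is O(log n)
D = 2n is O(n)
B = n log(n) is O(n log n)
E = n⁵ is O(n⁵)
C = 3ⁿ is O(3ⁿ)

Therefore, the order from slowest to fastest is: A < D < B < E < C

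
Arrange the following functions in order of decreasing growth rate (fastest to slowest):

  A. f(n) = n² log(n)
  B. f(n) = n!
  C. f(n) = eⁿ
B > C > A

Comparing growth rates:
B = n! is O(n!)
C = eⁿ is O(eⁿ)
A = n² log(n) is O(n² log n)

Therefore, the order from fastest to slowest is: B > C > A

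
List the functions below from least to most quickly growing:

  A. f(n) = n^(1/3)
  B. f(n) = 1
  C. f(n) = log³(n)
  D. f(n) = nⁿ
B < C < A < D

Comparing growth rates:
B = 1 is O(1)
C = log³(n) is O(log³ n)
A = n^(1/3) is O(n^(1/3))
D = nⁿ is O(nⁿ)

Therefore, the order from slowest to fastest is: B < C < A < D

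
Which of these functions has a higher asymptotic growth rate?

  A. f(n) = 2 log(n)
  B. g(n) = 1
A

f(n) = 2 log(n) is O(log n), while g(n) = 1 is O(1).
Since O(log n) grows faster than O(1), f(n) dominates.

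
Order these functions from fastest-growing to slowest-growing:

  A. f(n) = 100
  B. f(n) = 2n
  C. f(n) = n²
C > B > A

Comparing growth rates:
C = n² is O(n²)
B = 2n is O(n)
A = 100 is O(1)

Therefore, the order from fastest to slowest is: C > B > A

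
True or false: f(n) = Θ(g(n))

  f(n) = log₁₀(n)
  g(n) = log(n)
True

f(n) = log₁₀(n) and g(n) = log(n) are both O(log n).
Since they have the same asymptotic growth rate, f(n) = Θ(g(n)) is true.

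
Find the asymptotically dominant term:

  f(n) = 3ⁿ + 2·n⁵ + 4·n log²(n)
3ⁿ

Looking at each term:
  - 3ⁿ is O(3ⁿ)
  - 2·n⁵ is O(n⁵)
  - 4·n log²(n) is O(n log² n)

The term 3ⁿ (O(3ⁿ)) grows fastest and dominates all others.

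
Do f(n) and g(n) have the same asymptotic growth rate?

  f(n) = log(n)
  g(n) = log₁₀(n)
True

f(n) = log(n) and g(n) = log₁₀(n) are both O(log n).
Since they have the same asymptotic growth rate, f(n) = Θ(g(n)) is true.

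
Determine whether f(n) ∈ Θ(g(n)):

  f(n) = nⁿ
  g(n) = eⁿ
False

f(n) = nⁿ is O(nⁿ), and g(n) = eⁿ is O(eⁿ).
Since they have different growth rates, f(n) = Θ(g(n)) is false.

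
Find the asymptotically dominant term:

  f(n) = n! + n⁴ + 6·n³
n!

Looking at each term:
  - n! is O(n!)
  - n⁴ is O(n⁴)
  - 6·n³ is O(n³)

The term n! (O(n!)) grows fastest and dominates all others.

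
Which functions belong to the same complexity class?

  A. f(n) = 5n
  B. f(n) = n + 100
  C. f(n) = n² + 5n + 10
A and B

Examining each function:
  A. 5n is O(n)
  B. n + 100 is O(n)
  C. n² + 5n + 10 is O(n²)

Functions A and B both have the same complexity class.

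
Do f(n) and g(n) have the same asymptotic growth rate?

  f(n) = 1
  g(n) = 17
True

f(n) = 1 and g(n) = 17 are both O(1).
Since they have the same asymptotic growth rate, f(n) = Θ(g(n)) is true.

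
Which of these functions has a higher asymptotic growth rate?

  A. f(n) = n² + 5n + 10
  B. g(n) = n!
B

f(n) = n² + 5n + 10 is O(n²), while g(n) = n! is O(n!).
Since O(n!) grows faster than O(n²), g(n) dominates.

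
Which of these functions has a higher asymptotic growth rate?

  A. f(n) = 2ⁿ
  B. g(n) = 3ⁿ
B

f(n) = 2ⁿ is O(2ⁿ), while g(n) = 3ⁿ is O(3ⁿ).
Since O(3ⁿ) grows faster than O(2ⁿ), g(n) dominates.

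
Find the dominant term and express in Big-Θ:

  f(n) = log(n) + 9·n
Θ(n)

Order the terms by growth rate: log(n) ≺ 9·n.
The fastest-growing term 9·n dominates as n → ∞; dropping its constant factor gives Θ(n).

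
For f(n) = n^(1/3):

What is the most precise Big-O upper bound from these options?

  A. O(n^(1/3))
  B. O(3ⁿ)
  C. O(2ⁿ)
A

f(n) = n^(1/3) is O(n^(1/3)).
All listed options are valid Big-O bounds (upper bounds),
but O(n^(1/3)) is the tightest (smallest valid bound).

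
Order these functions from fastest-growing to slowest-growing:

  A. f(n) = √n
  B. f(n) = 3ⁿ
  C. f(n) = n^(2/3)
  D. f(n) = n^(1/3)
B > C > A > D

Comparing growth rates:
B = 3ⁿ is O(3ⁿ)
C = n^(2/3) is O(n^(2/3))
A = √n is O(√n)
D = n^(1/3) is O(n^(1/3))

Therefore, the order from fastest to slowest is: B > C > A > D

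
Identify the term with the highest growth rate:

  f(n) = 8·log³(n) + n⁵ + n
n⁵

Looking at each term:
  - 8·log³(n) is O(log³ n)
  - n⁵ is O(n⁵)
  - n is O(n)

The term n⁵ (O(n⁵)) grows fastest and dominates all others.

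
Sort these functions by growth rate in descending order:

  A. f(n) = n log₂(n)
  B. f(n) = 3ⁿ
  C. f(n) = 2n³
B > C > A

Comparing growth rates:
B = 3ⁿ is O(3ⁿ)
C = 2n³ is O(n³)
A = n log₂(n) is O(n log n)

Therefore, the order from fastest to slowest is: B > C > A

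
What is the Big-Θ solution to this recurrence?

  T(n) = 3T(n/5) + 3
Θ(n^log₅(3))

Master Theorem: a = 3, b = 5, f(n) = 3.
Compute the critical exponent d = log₅(3) = 0.683.
Compare f(n) = Θ(1) against n^d:
  k = 0 < d = 0.683, so f(n) = O(n^(d-ε)) — Case 1.
  The recursion cost dominates: T(n) = Θ(n^d) = Θ(n^log₅(3)).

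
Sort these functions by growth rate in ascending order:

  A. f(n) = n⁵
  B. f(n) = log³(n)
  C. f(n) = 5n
B < C < A

Comparing growth rates:
B = log³(n) is O(log³ n)
C = 5n is O(n)
A = n⁵ is O(n⁵)

Therefore, the order from slowest to fastest is: B < C < A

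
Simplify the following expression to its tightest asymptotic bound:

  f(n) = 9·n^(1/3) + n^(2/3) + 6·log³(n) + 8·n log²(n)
Θ(n log² n)

Order the terms by growth rate: 6·log³(n) ≺ 9·n^(1/3) ≺ n^(2/3) ≺ 8·n log²(n).
The fastest-growing term 8·n log²(n) dominates as n → ∞; dropping its constant factor gives Θ(n log² n).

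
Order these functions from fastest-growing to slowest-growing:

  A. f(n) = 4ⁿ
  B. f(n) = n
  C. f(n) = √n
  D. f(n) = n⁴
A > D > B > C

Comparing growth rates:
A = 4ⁿ is O(4ⁿ)
D = n⁴ is O(n⁴)
B = n is O(n)
C = √n is O(√n)

Therefore, the order from fastest to slowest is: A > D > B > C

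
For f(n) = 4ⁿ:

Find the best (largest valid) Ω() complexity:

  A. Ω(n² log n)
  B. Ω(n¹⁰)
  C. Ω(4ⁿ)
C

f(n) = 4ⁿ is Ω(4ⁿ).
All listed options are valid Big-Ω bounds (lower bounds),
but Ω(4ⁿ) is the tightest (largest valid bound).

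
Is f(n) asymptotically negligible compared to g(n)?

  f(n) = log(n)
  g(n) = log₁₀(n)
False

f(n) = log(n) is O(log n), and g(n) = log₁₀(n) is O(log n).
Since they have the same growth rate, f(n) = o(g(n)) is false.
(f = o(g) requires f to grow strictly slower, not equal.)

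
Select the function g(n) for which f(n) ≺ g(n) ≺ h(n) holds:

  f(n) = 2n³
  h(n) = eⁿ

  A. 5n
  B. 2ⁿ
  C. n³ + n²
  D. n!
B

We need g(n) with 2n³ = o(g(n)) and g(n) = o(eⁿ), i.e. O(n³) ≺ g ≺ O(eⁿ).
Check each option:
  A. 5n — O(n) does not grow strictly faster than f(n)
  B. 2ⁿ — O(2ⁿ) is strictly between O(n³) and O(eⁿ) ✓
  C. n³ + n² — O(n³) does not grow strictly faster than f(n)
  D. n! — O(n!) does not grow strictly slower than h(n)

Only option B (2ⁿ) lies strictly between.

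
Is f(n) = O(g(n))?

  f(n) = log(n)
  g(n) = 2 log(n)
True

f(n) = log(n) and g(n) = 2 log(n) are both O(log n).
Big-O permits equal growth rates (f ≤ c·g for some c), so f(n) = O(g(n)) is true.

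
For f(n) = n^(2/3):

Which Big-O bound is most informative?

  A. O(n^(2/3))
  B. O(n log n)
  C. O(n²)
A

f(n) = n^(2/3) is O(n^(2/3)).
All listed options are valid Big-O bounds (upper bounds),
but O(n^(2/3)) is the tightest (smallest valid bound).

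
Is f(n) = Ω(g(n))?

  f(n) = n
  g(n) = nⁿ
False

f(n) = n is O(n), and g(n) = nⁿ is O(nⁿ).
Since O(n) grows slower than O(nⁿ), f(n) = Ω(g(n)) is false.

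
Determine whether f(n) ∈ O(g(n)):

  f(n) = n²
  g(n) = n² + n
True

f(n) = n² and g(n) = n² + n are both O(n²).
Big-O permits equal growth rates (f ≤ c·g for some c), so f(n) = O(g(n)) is true.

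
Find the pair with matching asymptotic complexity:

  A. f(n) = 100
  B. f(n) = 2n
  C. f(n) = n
B and C

Examining each function:
  A. 100 is O(1)
  B. 2n is O(n)
  C. n is O(n)

Functions B and C both have the same complexity class.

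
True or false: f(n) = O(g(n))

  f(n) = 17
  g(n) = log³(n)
True

f(n) = 17 is O(1), and g(n) = log³(n) is O(log³ n).
Since O(1) ⊆ O(log³ n) (f grows no faster than g), f(n) = O(g(n)) is true.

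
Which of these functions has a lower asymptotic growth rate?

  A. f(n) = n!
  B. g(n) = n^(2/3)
B

f(n) = n! is O(n!), while g(n) = n^(2/3) is O(n^(2/3)).
Since O(n^(2/3)) grows slower than O(n!), g(n) is dominated.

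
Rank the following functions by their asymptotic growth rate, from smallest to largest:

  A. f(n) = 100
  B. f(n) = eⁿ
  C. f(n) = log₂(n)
A < C < B

Comparing growth rates:
A = 100 is O(1)
C = log₂(n) is O(log n)
B = eⁿ is O(eⁿ)

Therefore, the order from slowest to fastest is: A < C < B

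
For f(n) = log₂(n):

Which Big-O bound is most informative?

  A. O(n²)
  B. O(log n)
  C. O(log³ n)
B

f(n) = log₂(n) is O(log n).
All listed options are valid Big-O bounds (upper bounds),
but O(log n) is the tightest (smallest valid bound).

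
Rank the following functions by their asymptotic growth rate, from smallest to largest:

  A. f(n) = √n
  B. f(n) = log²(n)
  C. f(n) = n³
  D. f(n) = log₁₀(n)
D < B < A < C

Comparing growth rates:
D = log₁₀(n) is O(log n)
B = log²(n) is O(log² n)
A = √n is O(√n)
C = n³ is O(n³)

Therefore, the order from slowest to fastest is: D < B < A < C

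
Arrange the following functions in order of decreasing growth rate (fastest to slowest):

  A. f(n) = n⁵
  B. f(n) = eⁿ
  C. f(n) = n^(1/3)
B > A > C

Comparing growth rates:
B = eⁿ is O(eⁿ)
A = n⁵ is O(n⁵)
C = n^(1/3) is O(n^(1/3))

Therefore, the order from fastest to slowest is: B > A > C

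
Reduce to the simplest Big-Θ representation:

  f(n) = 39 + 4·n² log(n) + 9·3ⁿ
Θ(3ⁿ)

Order the terms by growth rate: 39 ≺ 4·n² log(n) ≺ 9·3ⁿ.
The fastest-growing term 9·3ⁿ dominates as n → ∞; dropping its constant factor gives Θ(3ⁿ).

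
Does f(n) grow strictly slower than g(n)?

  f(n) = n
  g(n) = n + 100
False

f(n) = n is O(n), and g(n) = n + 100 is O(n).
Since they have the same growth rate, f(n) = o(g(n)) is false.
(f = o(g) requires f to grow strictly slower, not equal.)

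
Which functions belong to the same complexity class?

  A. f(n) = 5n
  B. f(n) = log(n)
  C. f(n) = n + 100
A and C

Examining each function:
  A. 5n is O(n)
  B. log(n) is O(log n)
  C. n + 100 is O(n)

Functions A and C both have the same complexity class.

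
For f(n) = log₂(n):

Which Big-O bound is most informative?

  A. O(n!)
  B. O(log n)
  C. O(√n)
B

f(n) = log₂(n) is O(log n).
All listed options are valid Big-O bounds (upper bounds),
but O(log n) is the tightest (smallest valid bound).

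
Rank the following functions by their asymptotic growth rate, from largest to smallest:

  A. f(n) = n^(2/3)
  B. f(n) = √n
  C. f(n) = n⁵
C > A > B

Comparing growth rates:
C = n⁵ is O(n⁵)
A = n^(2/3) is O(n^(2/3))
B = √n is O(√n)

Therefore, the order from fastest to slowest is: C > A > B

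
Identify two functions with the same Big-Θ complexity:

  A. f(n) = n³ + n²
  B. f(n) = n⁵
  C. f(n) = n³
A and C

Examining each function:
  A. n³ + n² is O(n³)
  B. n⁵ is O(n⁵)
  C. n³ is O(n³)

Functions A and C both have the same complexity class.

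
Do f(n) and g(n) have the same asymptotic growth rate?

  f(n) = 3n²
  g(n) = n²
True

f(n) = 3n² and g(n) = n² are both O(n²).
Since they have the same asymptotic growth rate, f(n) = Θ(g(n)) is true.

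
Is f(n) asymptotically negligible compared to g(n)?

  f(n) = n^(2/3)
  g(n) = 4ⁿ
True

f(n) = n^(2/3) is O(n^(2/3)), and g(n) = 4ⁿ is O(4ⁿ).
Since O(n^(2/3)) grows strictly slower than O(4ⁿ), f(n) = o(g(n)) is true.
This means lim(n→∞) f(n)/g(n) = 0.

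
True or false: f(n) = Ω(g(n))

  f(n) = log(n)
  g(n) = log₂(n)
True

f(n) = log(n) and g(n) = log₂(n) are both O(log n).
Big-Ω permits equal growth rates (f ≥ c·g for some c > 0), so f(n) = Ω(g(n)) is true.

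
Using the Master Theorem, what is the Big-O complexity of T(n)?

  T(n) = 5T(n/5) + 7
Θ(n)

Master Theorem: a = 5, b = 5, f(n) = 7.
Compute the critical exponent d = log₅(5) = 1.
Compare f(n) = Θ(1) against n^d:
  k = 0 < d = 1, so f(n) = O(n^(d-ε)) — Case 1.
  The recursion cost dominates: T(n) = Θ(n^d) = Θ(n).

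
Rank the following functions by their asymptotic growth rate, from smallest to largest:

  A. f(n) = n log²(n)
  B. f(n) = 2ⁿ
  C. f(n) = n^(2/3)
C < A < B

Comparing growth rates:
C = n^(2/3) is O(n^(2/3))
A = n log²(n) is O(n log² n)
B = 2ⁿ is O(2ⁿ)

Therefore, the order from slowest to fastest is: C < A < B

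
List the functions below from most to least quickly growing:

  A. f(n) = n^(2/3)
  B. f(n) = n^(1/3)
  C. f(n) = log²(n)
A > B > C

Comparing growth rates:
A = n^(2/3) is O(n^(2/3))
B = n^(1/3) is O(n^(1/3))
C = log²(n) is O(log² n)

Therefore, the order from fastest to slowest is: A > B > C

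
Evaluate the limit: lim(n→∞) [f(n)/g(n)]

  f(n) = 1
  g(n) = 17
1/17

Since 1 and 17 have the same growth rate (O(1)),
the ratio converges to a constant: 1/17.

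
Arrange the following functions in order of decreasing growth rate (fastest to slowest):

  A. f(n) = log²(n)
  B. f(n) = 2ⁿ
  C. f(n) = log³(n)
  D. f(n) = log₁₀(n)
B > C > A > D

Comparing growth rates:
B = 2ⁿ is O(2ⁿ)
C = log³(n) is O(log³ n)
A = log²(n) is O(log² n)
D = log₁₀(n) is O(log n)

Therefore, the order from fastest to slowest is: B > C > A > D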